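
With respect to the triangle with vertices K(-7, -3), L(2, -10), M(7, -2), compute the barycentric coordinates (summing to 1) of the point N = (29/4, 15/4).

(1/4, -3/4, 3/2)

Signed area of the reference triangle: [KLM] = ½·((-7)·(-10−(-2)) + 2·(-2−(-3)) + 7·(-3−(-10))) = ½·(56 + 2 + 49) = 107/2.
[NLM] = ½·((29/4)·(-10−(-2)) + 2·(-2−(15/4)) + 7·(15/4−(-10))) = ½·(-58 − 23/2 + 385/4) = 107/8, so the K-coordinate is (107/8)/(107/2) = 1/4.
[KNM] = ½·((-7)·(15/4−(-2)) + (29/4)·(-2−(-3)) + 7·(-3−(15/4))) = ½·(-161/4 + 29/4 − 189/4) = -321/8, so the L-coordinate is -3/4.
[KLN] = ½·((-7)·(-10−(15/4)) + 2·(15/4−(-3)) + (29/4)·(-3−(-10))) = ½·(385/4 + 27/2 + 203/4) = 321/4, so the M-coordinate is 3/2.
Check: 1/4 − 3/4 + 3/2 = 1.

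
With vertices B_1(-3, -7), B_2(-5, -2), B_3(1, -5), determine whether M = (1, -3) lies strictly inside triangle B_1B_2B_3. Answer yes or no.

no

Barycentric coordinates of M: (-1/2, 1/3, 7/6).
The three coordinates are negative, positive, positive; a point is interior exactly when all three are positive.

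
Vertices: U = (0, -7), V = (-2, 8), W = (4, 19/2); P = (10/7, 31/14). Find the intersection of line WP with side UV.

(-1/2, -13/4)

Barycentric coordinates of P with respect to UVW: (3/7, 1/7, 3/7).
On side UV the W-coordinate is zero; dropping P's W-weight 3/7 and renormalizing the remaining 3/7 : 1/7 gives weights 3/4, 1/4 on U, V.
Q = (3/4)·(0, -7) + (1/4)·(-2, 8) = (-1/2, -13/4).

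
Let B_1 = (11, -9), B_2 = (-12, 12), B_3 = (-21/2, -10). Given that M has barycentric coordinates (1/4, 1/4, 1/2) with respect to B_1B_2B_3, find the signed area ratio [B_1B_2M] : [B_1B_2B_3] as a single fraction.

1/2

The signed ratio [B_1B_2M]/[B_1B_2B_3] equals the barycentric coordinate of M at vertex B_3, which is 1/2.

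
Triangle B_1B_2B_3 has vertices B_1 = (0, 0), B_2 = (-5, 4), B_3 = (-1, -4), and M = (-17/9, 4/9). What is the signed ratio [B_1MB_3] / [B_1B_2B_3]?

1/3

[B_1B_2B_3] = ½·(0·(4−(-4)) + (-5)·(-4−0) + (-1)·(0−4)) = ½·(0 + 20 + 4) = 12.
[B_1MB_3] = ½·(0·(4/9−(-4)) + (-17/9)·(-4−0) + (-1)·(0−(4/9))) = ½·(0 + 68/9 + 4/9) = 4, so the ratio is 4/12 = 1/3.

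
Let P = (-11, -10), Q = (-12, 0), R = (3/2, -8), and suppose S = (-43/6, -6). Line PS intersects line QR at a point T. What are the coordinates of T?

Barycentric coordinates of S with respect to PQR: (1/3, 1/3, 1/3).
On side QR the P-coordinate is zero; dropping S's P-weight 1/3 and renormalizing the remaining 1/3 : 1/3 gives weights 1/2, 1/2 on Q, R.
T = (1/2)·(-12, 0) + (1/2)·(3/2, -8) = (-21/4, -4).

(-21/4, -4)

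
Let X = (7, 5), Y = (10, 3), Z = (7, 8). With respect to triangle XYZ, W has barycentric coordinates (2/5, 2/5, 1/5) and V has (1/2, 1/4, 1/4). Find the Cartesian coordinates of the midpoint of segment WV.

(319/40, 201/40)

Barycentric coordinates of the midpoint are the average: (9/20, 13/40, 9/40).
Converting: (9/20)·X + (13/40)·Y + (9/40)·Z = (319/40, 201/40).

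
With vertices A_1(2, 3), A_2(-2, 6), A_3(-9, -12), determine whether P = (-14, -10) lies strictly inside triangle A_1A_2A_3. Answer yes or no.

Barycentric coordinates of P: (-104/93, 97/93, 100/93).
The three coordinates are negative, positive, positive; a point is interior exactly when all three are positive.

no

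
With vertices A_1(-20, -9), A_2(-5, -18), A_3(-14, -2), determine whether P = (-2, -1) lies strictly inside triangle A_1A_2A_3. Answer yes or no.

no

Barycentric coordinates of P: (-67/53, 26/53, 94/53).
The three coordinates are negative, positive, positive; a point is interior exactly when all three are positive.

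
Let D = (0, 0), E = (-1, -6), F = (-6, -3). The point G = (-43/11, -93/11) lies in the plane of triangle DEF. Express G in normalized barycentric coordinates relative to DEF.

(-7/11, 13/11, 5/11)

Signed area of the reference triangle: [DEF] = ½·(0·(-6−(-3)) + (-1)·(-3−0) + (-6)·(0−(-6))) = ½·(0 + 3 − 36) = -33/2.
[GEF] = ½·((-43/11)·(-6−(-3)) + (-1)·(-3−(-93/11)) + (-6)·(-93/11−(-6))) = ½·(129/11 − 60/11 + 162/11) = 21/2, so the D-coordinate is (21/2)/(-33/2) = -7/11.
[DGF] = ½·(0·(-93/11−(-3)) + (-43/11)·(-3−0) + (-6)·(0−(-93/11))) = ½·(0 + 129/11 − 558/11) = -39/2, so the E-coordinate is 13/11.
[DEG] = ½·(0·(-6−(-93/11)) + (-1)·(-93/11−0) + (-43/11)·(0−(-6))) = ½·(0 + 93/11 − 258/11) = -15/2, so the F-coordinate is 5/11.
Check: -7/11 + 13/11 + 5/11 = 1.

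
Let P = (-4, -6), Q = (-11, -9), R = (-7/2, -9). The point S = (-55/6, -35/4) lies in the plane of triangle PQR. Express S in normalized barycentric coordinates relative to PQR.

(1/12, 3/4, 1/6)

Signed area of the reference triangle: [PQR] = ½·((-4)·(-9−(-9)) + (-11)·(-9−(-6)) + (-7/2)·(-6−(-9))) = ½·(0 + 33 − 21/2) = 45/4.
[SQR] = ½·((-55/6)·(-9−(-9)) + (-11)·(-9−(-35/4)) + (-7/2)·(-35/4−(-9))) = ½·(0 + 11/4 − 7/8) = 15/16, so the P-coordinate is (15/16)/(45/4) = 1/12.
[PSR] = ½·((-4)·(-35/4−(-9)) + (-55/6)·(-9−(-6)) + (-7/2)·(-6−(-35/4))) = ½·(-1 + 55/2 − 77/8) = 135/16, so the Q-coordinate is 3/4.
[PQS] = ½·((-4)·(-9−(-35/4)) + (-11)·(-35/4−(-6)) + (-55/6)·(-6−(-9))) = ½·(1 + 121/4 − 55/2) = 15/8, so the R-coordinate is 1/6.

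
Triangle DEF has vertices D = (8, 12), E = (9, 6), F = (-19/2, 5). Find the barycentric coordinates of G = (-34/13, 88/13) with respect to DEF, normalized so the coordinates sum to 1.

Signed area of the reference triangle: [DEF] = ½·(8·(6−5) + 9·(5−12) + (-19/2)·(12−6)) = ½·(8 − 63 − 57) = -56.
[GEF] = ½·((-34/13)·(6−5) + 9·(5−(88/13)) + (-19/2)·(88/13−6)) = ½·(-34/13 − 207/13 − 95/13) = -168/13, so the D-coordinate is (-168/13)/(-56) = 3/13.
[DGF] = ½·(8·(88/13−5) + (-34/13)·(5−12) + (-19/2)·(12−(88/13))) = ½·(184/13 + 238/13 − 646/13) = -112/13, so the E-coordinate is 2/13.
[DEG] = ½·(8·(6−(88/13)) + 9·(88/13−12) + (-34/13)·(12−6)) = ½·(-80/13 − 612/13 − 204/13) = -448/13, so the F-coordinate is 8/13.

(3/13, 2/13, 8/13)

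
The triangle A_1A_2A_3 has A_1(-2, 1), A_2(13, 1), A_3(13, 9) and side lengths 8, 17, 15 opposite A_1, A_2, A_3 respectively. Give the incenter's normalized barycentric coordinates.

(1/5, 17/40, 3/8)

The incenter has barycentric coordinates proportional to the opposite side lengths: (8 : 17 : 15).
Normalizing by 8+17+15 = 40 gives (1/5, 17/40, 3/8).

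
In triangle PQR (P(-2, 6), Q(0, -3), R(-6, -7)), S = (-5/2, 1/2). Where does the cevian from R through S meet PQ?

(-4/3, 3)

Barycentric coordinates of S with respect to PQR: (1/2, 1/4, 1/4).
On side PQ the R-coordinate is zero; dropping S's R-weight 1/4 and renormalizing the remaining 1/2 : 1/4 gives weights 2/3, 1/3 on P, Q.
T = (2/3)·(-2, 6) + (1/3)·(0, -3) = (-4/3, 3).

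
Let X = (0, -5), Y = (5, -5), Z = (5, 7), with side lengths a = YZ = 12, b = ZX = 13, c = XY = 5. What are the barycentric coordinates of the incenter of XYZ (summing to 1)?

The incenter has barycentric coordinates proportional to the opposite side lengths: (12 : 13 : 5).
Normalizing by 12+13+5 = 30 gives (2/5, 13/30, 1/6).

(2/5, 13/30, 1/6)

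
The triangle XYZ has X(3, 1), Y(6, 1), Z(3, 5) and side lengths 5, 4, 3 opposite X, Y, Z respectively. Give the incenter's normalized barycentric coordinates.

The incenter has barycentric coordinates proportional to the opposite side lengths: (5 : 4 : 3).
Normalizing by 5+4+3 = 12 gives (5/12, 1/3, 1/4).

(5/12, 1/3, 1/4)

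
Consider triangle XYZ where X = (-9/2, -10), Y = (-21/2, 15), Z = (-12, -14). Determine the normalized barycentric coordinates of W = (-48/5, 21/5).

(1/5, 3/5, 1/5)

Signed area of the reference triangle: [XYZ] = ½·((-9/2)·(15−(-14)) + (-21/2)·(-14−(-10)) + (-12)·(-10−15)) = ½·(-261/2 + 42 + 300) = 423/4.
[WYZ] = ½·((-48/5)·(15−(-14)) + (-21/2)·(-14−(21/5)) + (-12)·(21/5−15)) = ½·(-1392/5 + 1911/10 + 648/5) = 423/20, so the X-coordinate is (423/20)/(423/4) = 1/5.
[XWZ] = ½·((-9/2)·(21/5−(-14)) + (-48/5)·(-14−(-10)) + (-12)·(-10−(21/5))) = ½·(-819/10 + 192/5 + 852/5) = 1269/20, so the Y-coordinate is 3/5.
[XYW] = ½·((-9/2)·(15−(21/5)) + (-21/2)·(21/5−(-10)) + (-48/5)·(-10−15)) = ½·(-243/5 − 1491/10 + 240) = 423/20, so the Z-coordinate is 1/5.
Check: 1/5 + 3/5 + 1/5 = 1.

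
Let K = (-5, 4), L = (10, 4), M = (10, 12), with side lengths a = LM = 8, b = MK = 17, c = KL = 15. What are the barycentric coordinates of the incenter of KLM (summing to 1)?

(1/5, 17/40, 3/8)

The incenter has barycentric coordinates proportional to the opposite side lengths: (8 : 17 : 15).
Normalizing by 8+17+15 = 40 gives (1/5, 17/40, 3/8).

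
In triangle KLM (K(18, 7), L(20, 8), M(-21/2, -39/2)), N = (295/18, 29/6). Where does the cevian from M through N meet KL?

Barycentric coordinates of N with respect to KLM: (1/9, 7/9, 1/9).
On side KL the M-coordinate is zero; dropping N's M-weight 1/9 and renormalizing the remaining 1/9 : 7/9 gives weights 1/8, 7/8 on K, L.
J = (1/8)·(18, 7) + (7/8)·(20, 8) = (79/4, 63/8).

(79/4, 63/8)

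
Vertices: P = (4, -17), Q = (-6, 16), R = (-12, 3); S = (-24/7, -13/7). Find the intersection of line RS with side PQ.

(0, -19/5)

Barycentric coordinates of S with respect to PQR: (3/7, 2/7, 2/7).
On side PQ the R-coordinate is zero; dropping S's R-weight 2/7 and renormalizing the remaining 3/7 : 2/7 gives weights 3/5, 2/5 on P, Q.
T = (3/5)·(4, -17) + (2/5)·(-6, 16) = (0, -19/5).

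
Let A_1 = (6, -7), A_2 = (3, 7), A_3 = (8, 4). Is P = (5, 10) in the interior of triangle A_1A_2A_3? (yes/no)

no

Barycentric coordinates of P: (-21/61, 45/61, 37/61).
The three coordinates are negative, positive, positive; a point is interior exactly when all three are positive.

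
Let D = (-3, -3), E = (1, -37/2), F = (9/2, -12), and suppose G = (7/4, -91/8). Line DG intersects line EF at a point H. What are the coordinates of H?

(10/3, -85/6)

Barycentric coordinates of G with respect to DEF: (1/4, 1/4, 1/2).
On side EF the D-coordinate is zero; dropping G's D-weight 1/4 and renormalizing the remaining 1/4 : 1/2 gives weights 1/3, 2/3 on E, F.
H = (1/3)·(1, -37/2) + (2/3)·(9/2, -12) = (10/3, -85/6).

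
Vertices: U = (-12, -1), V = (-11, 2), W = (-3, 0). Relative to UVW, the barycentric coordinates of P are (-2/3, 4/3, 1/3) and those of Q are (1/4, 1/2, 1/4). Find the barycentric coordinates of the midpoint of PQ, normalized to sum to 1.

(-5/24, 11/12, 7/24)

Since both coordinate triples sum to 1, the midpoint's barycentrics are the componentwise average.
(-2/3+1/4)/2 = -5/24; similarly 11/12 and 7/24.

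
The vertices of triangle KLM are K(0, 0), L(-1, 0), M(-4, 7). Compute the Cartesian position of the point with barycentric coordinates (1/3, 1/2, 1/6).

(-7/6, 7/6)

N = (1/3)·K + (1/2)·L + (1/6)·M.
x-coordinate: (1/3)·0 + (1/2)·(-1) + (1/6)·(-4) = -7/6.
y-coordinate: (1/3)·0 + (1/2)·0 + (1/6)·7 = 7/6.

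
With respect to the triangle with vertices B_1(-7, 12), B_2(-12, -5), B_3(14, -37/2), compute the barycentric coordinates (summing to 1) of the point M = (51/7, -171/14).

(1/7, 1/7, 5/7)

Signed area of the reference triangle: [B_1B_2B_3] = ½·((-7)·(-5−(-37/2)) + (-12)·(-37/2−12) + 14·(12−(-5))) = ½·(-189/2 + 366 + 238) = 1019/4.
[MB_2B_3] = ½·((51/7)·(-5−(-37/2)) + (-12)·(-37/2−(-171/14)) + 14·(-171/14−(-5))) = ½·(1377/14 + 528/7 − 101) = 1019/28, so the B_1-coordinate is (1019/28)/(1019/4) = 1/7.
[B_1MB_3] = ½·((-7)·(-171/14−(-37/2)) + (51/7)·(-37/2−12) + 14·(12−(-171/14))) = ½·(-44 − 3111/14 + 339) = 1019/28, so the B_2-coordinate is 1/7.
[B_1B_2M] = ½·((-7)·(-5−(-171/14)) + (-12)·(-171/14−12) + (51/7)·(12−(-5))) = ½·(-101/2 + 2034/7 + 867/7) = 5095/28, so the B_3-coordinate is 5/7.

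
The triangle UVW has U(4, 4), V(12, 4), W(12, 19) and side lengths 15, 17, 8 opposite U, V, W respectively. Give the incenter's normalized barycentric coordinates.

The incenter has barycentric coordinates proportional to the opposite side lengths: (15 : 17 : 8).
Normalizing by 15+17+8 = 40 gives (3/8, 17/40, 1/5).

(3/8, 17/40, 1/5)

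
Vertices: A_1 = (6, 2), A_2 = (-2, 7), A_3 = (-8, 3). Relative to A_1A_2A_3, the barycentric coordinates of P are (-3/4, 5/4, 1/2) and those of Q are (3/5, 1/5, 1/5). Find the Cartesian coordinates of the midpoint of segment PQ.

Barycentric coordinates of the midpoint are the average: (-3/40, 29/40, 7/20).
Converting: (-3/40)·A_1 + (29/40)·A_2 + (7/20)·A_3 = (-47/10, 239/40).

(-47/10, 239/40)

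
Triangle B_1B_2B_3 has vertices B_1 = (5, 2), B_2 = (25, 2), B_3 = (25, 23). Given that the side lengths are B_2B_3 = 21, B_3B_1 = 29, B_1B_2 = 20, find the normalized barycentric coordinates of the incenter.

(3/10, 29/70, 2/7)

The incenter has barycentric coordinates proportional to the opposite side lengths: (21 : 29 : 20).
Normalizing by 21+29+20 = 70 gives (3/10, 29/70, 2/7).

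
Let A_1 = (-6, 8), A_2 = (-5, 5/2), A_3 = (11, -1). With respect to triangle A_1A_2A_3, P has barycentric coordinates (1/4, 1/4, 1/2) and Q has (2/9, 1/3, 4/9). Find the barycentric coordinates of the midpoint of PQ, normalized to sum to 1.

Since both coordinate triples sum to 1, the midpoint's barycentrics are the componentwise average.
(1/4+2/9)/2 = 17/72; similarly 7/24 and 17/36.

(17/72, 7/24, 17/36)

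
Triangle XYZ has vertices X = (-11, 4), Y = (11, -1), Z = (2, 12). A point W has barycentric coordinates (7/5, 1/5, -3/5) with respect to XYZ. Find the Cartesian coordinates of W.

W = (7/5)·X + (1/5)·Y + (-3/5)·Z.
x-coordinate: (7/5)·(-11) + (1/5)·11 + (-3/5)·2 = -72/5.
y-coordinate: (7/5)·4 + (1/5)·(-1) + (-3/5)·12 = -9/5.

(-72/5, -9/5)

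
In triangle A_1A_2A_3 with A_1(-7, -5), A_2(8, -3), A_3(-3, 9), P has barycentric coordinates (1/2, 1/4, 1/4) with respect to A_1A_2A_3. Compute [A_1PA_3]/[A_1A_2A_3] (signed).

1/4

The signed ratio [A_1PA_3]/[A_1A_2A_3] equals the barycentric coordinate of P at vertex A_2, which is 1/4.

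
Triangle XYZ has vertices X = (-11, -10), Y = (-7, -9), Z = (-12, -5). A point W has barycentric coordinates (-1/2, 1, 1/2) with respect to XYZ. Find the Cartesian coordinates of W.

(-15/2, -13/2)

W = (-1/2)·X + 1·Y + (1/2)·Z.
x-coordinate: (-1/2)·(-11) + 1·(-7) + (1/2)·(-12) = -15/2.
y-coordinate: (-1/2)·(-10) + 1·(-9) + (1/2)·(-5) = -13/2.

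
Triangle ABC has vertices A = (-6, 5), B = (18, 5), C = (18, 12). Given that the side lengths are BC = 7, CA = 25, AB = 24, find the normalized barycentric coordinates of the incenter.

The incenter has barycentric coordinates proportional to the opposite side lengths: (7 : 25 : 24).
Normalizing by 7+25+24 = 56 gives (1/8, 25/56, 3/7).

(1/8, 25/56, 3/7)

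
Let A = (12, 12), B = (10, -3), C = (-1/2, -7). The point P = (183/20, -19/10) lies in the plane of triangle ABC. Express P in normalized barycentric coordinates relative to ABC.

Signed area of the reference triangle: [ABC] = ½·(12·(-3−(-7)) + 10·(-7−12) + (-1/2)·(12−(-3))) = ½·(48 − 190 − 15/2) = -299/4.
[PBC] = ½·((183/20)·(-3−(-7)) + 10·(-7−(-19/10)) + (-1/2)·(-19/10−(-3))) = ½·(183/5 − 51 − 11/20) = -299/40, so the A-coordinate is (-299/40)/(-299/4) = 1/10.
[APC] = ½·(12·(-19/10−(-7)) + (183/20)·(-7−12) + (-1/2)·(12−(-19/10))) = ½·(306/5 − 3477/20 − 139/20) = -299/5, so the B-coordinate is 4/5.
[ABP] = ½·(12·(-3−(-19/10)) + 10·(-19/10−12) + (183/20)·(12−(-3))) = ½·(-66/5 − 139 + 549/4) = -299/40, so the C-coordinate is 1/10.

(1/10, 4/5, 1/10)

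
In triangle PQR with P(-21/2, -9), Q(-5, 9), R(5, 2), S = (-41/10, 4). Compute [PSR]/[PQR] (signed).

3/5

[PQR] = ½·((-21/2)·(9−2) + (-5)·(2−(-9)) + 5·(-9−9)) = ½·(-147/2 − 55 − 90) = -437/4.
[PSR] = ½·((-21/2)·(4−2) + (-41/10)·(2−(-9)) + 5·(-9−4)) = ½·(-21 − 451/10 − 65) = -1311/20, so the ratio is (-1311/20)/(-437/4) = 3/5.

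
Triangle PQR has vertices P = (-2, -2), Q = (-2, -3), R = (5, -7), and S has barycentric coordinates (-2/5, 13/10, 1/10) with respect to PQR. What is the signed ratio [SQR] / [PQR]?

The signed ratio [SQR]/[PQR] equals the barycentric coordinate of S at vertex P, which is -2/5.

-2/5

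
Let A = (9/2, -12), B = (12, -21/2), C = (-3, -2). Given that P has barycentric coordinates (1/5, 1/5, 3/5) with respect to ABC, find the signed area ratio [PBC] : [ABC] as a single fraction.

1/5

The signed ratio [PBC]/[ABC] equals the barycentric coordinate of P at vertex A, which is 1/5.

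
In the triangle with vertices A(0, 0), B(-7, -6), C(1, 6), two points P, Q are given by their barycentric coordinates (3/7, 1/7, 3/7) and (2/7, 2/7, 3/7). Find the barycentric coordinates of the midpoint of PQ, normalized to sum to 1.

Since both coordinate triples sum to 1, the midpoint's barycentrics are the componentwise average.
(3/7+2/7)/2 = 5/14; similarly 3/14 and 3/7.

(5/14, 3/14, 3/7)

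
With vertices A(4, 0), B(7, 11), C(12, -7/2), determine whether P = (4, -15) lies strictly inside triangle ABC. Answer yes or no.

Barycentric coordinates of P: (347/197, -240/197, 90/197).
The three coordinates are positive, negative, positive; a point is interior exactly when all three are positive.

no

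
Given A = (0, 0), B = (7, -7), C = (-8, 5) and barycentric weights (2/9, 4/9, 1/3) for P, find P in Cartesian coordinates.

(4/9, -13/9)

P = (2/9)·A + (4/9)·B + (1/3)·C.
x-coordinate: (2/9)·0 + (4/9)·7 + (1/3)·(-8) = 4/9.
y-coordinate: (2/9)·0 + (4/9)·(-7) + (1/3)·5 = -13/9.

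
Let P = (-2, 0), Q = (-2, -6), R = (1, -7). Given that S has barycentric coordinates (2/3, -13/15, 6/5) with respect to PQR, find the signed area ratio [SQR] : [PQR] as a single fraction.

2/3

The signed ratio [SQR]/[PQR] equals the barycentric coordinate of S at vertex P, which is 2/3.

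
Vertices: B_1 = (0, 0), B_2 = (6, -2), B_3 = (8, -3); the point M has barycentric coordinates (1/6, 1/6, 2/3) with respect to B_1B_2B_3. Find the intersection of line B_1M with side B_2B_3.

Line B_1M meets B_2B_3 where the B_1-coordinate vanishes; zeroing M's B_1-weight and renormalizing leaves B_2, B_3-weights 1/6 : 2/3 → (1/5, 4/5).
So N = (1/5)·B_2 + (4/5)·B_3 = (38/5, -14/5).

(38/5, -14/5)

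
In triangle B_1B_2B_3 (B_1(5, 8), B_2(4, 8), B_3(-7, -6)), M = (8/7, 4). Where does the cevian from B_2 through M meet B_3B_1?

(-1, 1)

Barycentric coordinates of M with respect to B_1B_2B_3: (2/7, 3/7, 2/7).
On side B_3B_1 the B_2-coordinate is zero; dropping M's B_2-weight 3/7 and renormalizing the remaining 2/7 : 2/7 gives weights 1/2, 1/2 on B_3, B_1.
N = (1/2)·(-7, -6) + (1/2)·(5, 8) = (-1, 1).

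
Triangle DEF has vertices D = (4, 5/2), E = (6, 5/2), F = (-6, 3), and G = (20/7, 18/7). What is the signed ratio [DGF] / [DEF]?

1/7

[DEF] = ½·(4·(5/2−3) + 6·(3−(5/2)) + (-6)·(5/2−(5/2))) = ½·(-2 + 3 + 0) = 1/2.
[DGF] = ½·(4·(18/7−3) + (20/7)·(3−(5/2)) + (-6)·(5/2−(18/7))) = ½·(-12/7 + 10/7 + 3/7) = 1/14, so the ratio is (1/14)/(1/2) = 1/7.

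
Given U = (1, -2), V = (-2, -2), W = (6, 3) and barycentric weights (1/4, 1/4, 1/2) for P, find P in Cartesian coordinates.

(11/4, 1/2)

P = (1/4)·U + (1/4)·V + (1/2)·W.
x-coordinate: (1/4)·1 + (1/4)·(-2) + (1/2)·6 = 11/4.
y-coordinate: (1/4)·(-2) + (1/4)·(-2) + (1/2)·3 = 1/2.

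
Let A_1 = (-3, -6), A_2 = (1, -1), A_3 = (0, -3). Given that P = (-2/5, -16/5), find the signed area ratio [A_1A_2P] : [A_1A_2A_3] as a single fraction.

3/5

[A_1A_2A_3] = ½·((-3)·(-1−(-3)) + 1·(-3−(-6)) + 0·(-6−(-1))) = ½·(-6 + 3 + 0) = -3/2.
[A_1A_2P] = ½·((-3)·(-1−(-16/5)) + 1·(-16/5−(-6)) + (-2/5)·(-6−(-1))) = ½·(-33/5 + 14/5 + 2) = -9/10, so the ratio is (-9/10)/(-3/2) = 3/5.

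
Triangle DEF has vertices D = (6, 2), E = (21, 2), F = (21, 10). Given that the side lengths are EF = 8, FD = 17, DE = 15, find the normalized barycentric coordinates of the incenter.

(1/5, 17/40, 3/8)

The incenter has barycentric coordinates proportional to the opposite side lengths: (8 : 17 : 15).
Normalizing by 8+17+15 = 40 gives (1/5, 17/40, 3/8).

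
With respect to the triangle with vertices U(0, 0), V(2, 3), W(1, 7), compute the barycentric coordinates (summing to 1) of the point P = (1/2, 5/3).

Signed area of the reference triangle: [UVW] = ½·(0·(3−7) + 2·(7−0) + 1·(0−3)) = ½·(0 + 14 − 3) = 11/2.
[PVW] = ½·((1/2)·(3−7) + 2·(7−(5/3)) + 1·(5/3−3)) = ½·(-2 + 32/3 − 4/3) = 11/3, so the U-coordinate is (11/3)/(11/2) = 2/3.
[UPW] = ½·(0·(5/3−7) + (1/2)·(7−0) + 1·(0−(5/3))) = ½·(0 + 7/2 − 5/3) = 11/12, so the V-coordinate is 1/6.
[UVP] = ½·(0·(3−(5/3)) + 2·(5/3−0) + (1/2)·(0−3)) = ½·(0 + 10/3 − 3/2) = 11/12, so the W-coordinate is 1/6.
Check: 2/3 + 1/6 + 1/6 = 1.

(2/3, 1/6, 1/6)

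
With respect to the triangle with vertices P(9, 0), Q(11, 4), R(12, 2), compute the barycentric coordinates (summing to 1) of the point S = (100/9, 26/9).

Signed area of the reference triangle: [PQR] = ½·(9·(4−2) + 11·(2−0) + 12·(0−4)) = ½·(18 + 22 − 48) = -4.
[SQR] = ½·((100/9)·(4−2) + 11·(2−(26/9)) + 12·(26/9−4)) = ½·(200/9 − 88/9 − 40/3) = -4/9, so the P-coordinate is (-4/9)/(-4) = 1/9.
[PSR] = ½·(9·(26/9−2) + (100/9)·(2−0) + 12·(0−(26/9))) = ½·(8 + 200/9 − 104/3) = -20/9, so the Q-coordinate is 5/9.
[PQS] = ½·(9·(4−(26/9)) + 11·(26/9−0) + (100/9)·(0−4)) = ½·(10 + 286/9 − 400/9) = -4/3, so the R-coordinate is 1/3.
Check: 1/9 + 5/9 + 1/3 = 1.

(1/9, 5/9, 1/3)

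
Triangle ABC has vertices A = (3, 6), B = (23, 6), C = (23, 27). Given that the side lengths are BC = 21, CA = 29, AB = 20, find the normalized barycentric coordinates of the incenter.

(3/10, 29/70, 2/7)

The incenter has barycentric coordinates proportional to the opposite side lengths: (21 : 29 : 20).
Normalizing by 21+29+20 = 70 gives (3/10, 29/70, 2/7).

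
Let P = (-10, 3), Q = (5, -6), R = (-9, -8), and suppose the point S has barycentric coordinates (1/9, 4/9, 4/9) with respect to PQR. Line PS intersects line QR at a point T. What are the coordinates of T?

Line PS meets QR where the P-coordinate vanishes; zeroing S's P-weight and renormalizing leaves Q, R-weights 4/9 : 4/9 → (1/2, 1/2).
So T = (1/2)·Q + (1/2)·R = (-2, -7).

(-2, -7)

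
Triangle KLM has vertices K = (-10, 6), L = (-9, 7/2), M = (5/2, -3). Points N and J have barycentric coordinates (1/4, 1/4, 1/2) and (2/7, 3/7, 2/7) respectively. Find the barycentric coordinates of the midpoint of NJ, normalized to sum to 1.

Since both coordinate triples sum to 1, the midpoint's barycentrics are the componentwise average.
(1/4+2/7)/2 = 15/56; similarly 19/56 and 11/28.

(15/56, 19/56, 11/28)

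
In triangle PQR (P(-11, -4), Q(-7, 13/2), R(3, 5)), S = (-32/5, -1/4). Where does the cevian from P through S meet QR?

(1/2, 43/8)

Barycentric coordinates of S with respect to PQR: (3/5, 1/10, 3/10).
On side QR the P-coordinate is zero; dropping S's P-weight 3/5 and renormalizing the remaining 1/10 : 3/10 gives weights 1/4, 3/4 on Q, R.
T = (1/4)·(-7, 13/2) + (3/4)·(3, 5) = (1/2, 43/8).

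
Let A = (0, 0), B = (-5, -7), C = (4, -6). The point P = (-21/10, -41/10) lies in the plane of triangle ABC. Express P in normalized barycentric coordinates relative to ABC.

Signed area of the reference triangle: [ABC] = ½·(0·(-7−(-6)) + (-5)·(-6−0) + 4·(0−(-7))) = ½·(0 + 30 + 28) = 29.
[PBC] = ½·((-21/10)·(-7−(-6)) + (-5)·(-6−(-41/10)) + 4·(-41/10−(-7))) = ½·(21/10 + 19/2 + 58/5) = 58/5, so the A-coordinate is (58/5)/29 = 2/5.
[APC] = ½·(0·(-41/10−(-6)) + (-21/10)·(-6−0) + 4·(0−(-41/10))) = ½·(0 + 63/5 + 82/5) = 29/2, so the B-coordinate is 1/2.
[ABP] = ½·(0·(-7−(-41/10)) + (-5)·(-41/10−0) + (-21/10)·(0−(-7))) = ½·(0 + 41/2 − 147/10) = 29/10, so the C-coordinate is 1/10.

(2/5, 1/2, 1/10)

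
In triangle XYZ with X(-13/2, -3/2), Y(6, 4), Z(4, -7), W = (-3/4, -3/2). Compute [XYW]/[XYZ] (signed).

1/4

[XYZ] = ½·((-13/2)·(4−(-7)) + 6·(-7−(-3/2)) + 4·(-3/2−4)) = ½·(-143/2 − 33 − 22) = -253/4.
[XYW] = ½·((-13/2)·(4−(-3/2)) + 6·(-3/2−(-3/2)) + (-3/4)·(-3/2−4)) = ½·(-143/4 + 0 + 33/8) = -253/16, so the ratio is (-253/16)/(-253/4) = 1/4.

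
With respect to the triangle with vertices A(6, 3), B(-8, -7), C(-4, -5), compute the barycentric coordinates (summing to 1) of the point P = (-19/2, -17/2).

(-1/4, 3/4, 1/2)

Signed area of the reference triangle: [ABC] = ½·(6·(-7−(-5)) + (-8)·(-5−3) + (-4)·(3−(-7))) = ½·(-12 + 64 − 40) = 6.
[PBC] = ½·((-19/2)·(-7−(-5)) + (-8)·(-5−(-17/2)) + (-4)·(-17/2−(-7))) = ½·(19 − 28 + 6) = -3/2, so the A-coordinate is (-3/2)/6 = -1/4.
[APC] = ½·(6·(-17/2−(-5)) + (-19/2)·(-5−3) + (-4)·(3−(-17/2))) = ½·(-21 + 76 − 46) = 9/2, so the B-coordinate is 3/4.
[ABP] = ½·(6·(-7−(-17/2)) + (-8)·(-17/2−3) + (-19/2)·(3−(-7))) = ½·(9 + 92 − 95) = 3, so the C-coordinate is 1/2.
Check: -1/4 + 3/4 + 1/2 = 1.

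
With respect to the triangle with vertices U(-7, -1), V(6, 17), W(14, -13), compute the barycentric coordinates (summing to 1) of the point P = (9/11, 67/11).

(5/11, 5/11, 1/11)

Signed area of the reference triangle: [UVW] = ½·((-7)·(17−(-13)) + 6·(-13−(-1)) + 14·(-1−17)) = ½·(-210 − 72 − 252) = -267.
[PVW] = ½·((9/11)·(17−(-13)) + 6·(-13−(67/11)) + 14·(67/11−17)) = ½·(270/11 − 1260/11 − 1680/11) = -1335/11, so the U-coordinate is (-1335/11)/(-267) = 5/11.
[UPW] = ½·((-7)·(67/11−(-13)) + (9/11)·(-13−(-1)) + 14·(-1−(67/11))) = ½·(-1470/11 − 108/11 − 1092/11) = -1335/11, so the V-coordinate is 5/11.
[UVP] = ½·((-7)·(17−(67/11)) + 6·(67/11−(-1)) + (9/11)·(-1−17)) = ½·(-840/11 + 468/11 − 162/11) = -267/11, so the W-coordinate is 1/11.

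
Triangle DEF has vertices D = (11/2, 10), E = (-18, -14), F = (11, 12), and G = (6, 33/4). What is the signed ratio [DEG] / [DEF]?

5/8

[DEF] = ½·((11/2)·(-14−12) + (-18)·(12−10) + 11·(10−(-14))) = ½·(-143 − 36 + 264) = 85/2.
[DEG] = ½·((11/2)·(-14−(33/4)) + (-18)·(33/4−10) + 6·(10−(-14))) = ½·(-979/8 + 63/2 + 144) = 425/16, so the ratio is (425/16)/(85/2) = 5/8.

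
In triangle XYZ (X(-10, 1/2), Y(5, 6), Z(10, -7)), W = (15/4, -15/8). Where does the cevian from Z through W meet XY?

Barycentric coordinates of W with respect to XYZ: (1/4, 1/4, 1/2).
On side XY the Z-coordinate is zero; dropping W's Z-weight 1/2 and renormalizing the remaining 1/4 : 1/4 gives weights 1/2, 1/2 on X, Y.
V = (1/2)·(-10, 1/2) + (1/2)·(5, 6) = (-5/2, 13/4).

(-5/2, 13/4)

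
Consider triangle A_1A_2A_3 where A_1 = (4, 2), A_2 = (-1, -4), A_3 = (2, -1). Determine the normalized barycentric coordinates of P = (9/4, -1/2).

Signed area of the reference triangle: [A_1A_2A_3] = ½·(4·(-4−(-1)) + (-1)·(-1−2) + 2·(2−(-4))) = ½·(-12 + 3 + 12) = 3/2.
[PA_2A_3] = ½·((9/4)·(-4−(-1)) + (-1)·(-1−(-1/2)) + 2·(-1/2−(-4))) = ½·(-27/4 + 1/2 + 7) = 3/8, so the A_1-coordinate is (3/8)/(3/2) = 1/4.
[A_1PA_3] = ½·(4·(-1/2−(-1)) + (9/4)·(-1−2) + 2·(2−(-1/2))) = ½·(2 − 27/4 + 5) = 1/8, so the A_2-coordinate is 1/12.
[A_1A_2P] = ½·(4·(-4−(-1/2)) + (-1)·(-1/2−2) + (9/4)·(2−(-4))) = ½·(-14 + 5/2 + 27/2) = 1, so the A_3-coordinate is 2/3.
Check: 1/4 + 1/12 + 2/3 = 1.

(1/4, 1/12, 2/3)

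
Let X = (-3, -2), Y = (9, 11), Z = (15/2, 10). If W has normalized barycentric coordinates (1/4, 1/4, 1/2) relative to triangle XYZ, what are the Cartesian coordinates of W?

(21/4, 29/4)

W = (1/4)·X + (1/4)·Y + (1/2)·Z.
x-coordinate: (1/4)·(-3) + (1/4)·9 + (1/2)·(15/2) = 21/4.
y-coordinate: (1/4)·(-2) + (1/4)·11 + (1/2)·10 = 29/4.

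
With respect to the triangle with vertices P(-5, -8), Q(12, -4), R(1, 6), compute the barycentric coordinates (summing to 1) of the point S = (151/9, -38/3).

(2/9, 14/9, -7/9)

Signed area of the reference triangle: [PQR] = ½·((-5)·(-4−6) + 12·(6−(-8)) + 1·(-8−(-4))) = ½·(50 + 168 − 4) = 107.
[SQR] = ½·((151/9)·(-4−6) + 12·(6−(-38/3)) + 1·(-38/3−(-4))) = ½·(-1510/9 + 224 − 26/3) = 214/9, so the P-coordinate is (214/9)/107 = 2/9.
[PSR] = ½·((-5)·(-38/3−6) + (151/9)·(6−(-8)) + 1·(-8−(-38/3))) = ½·(280/3 + 2114/9 + 14/3) = 1498/9, so the Q-coordinate is 14/9.
[PQS] = ½·((-5)·(-4−(-38/3)) + 12·(-38/3−(-8)) + (151/9)·(-8−(-4))) = ½·(-130/3 − 56 − 604/9) = -749/9, so the R-coordinate is -7/9.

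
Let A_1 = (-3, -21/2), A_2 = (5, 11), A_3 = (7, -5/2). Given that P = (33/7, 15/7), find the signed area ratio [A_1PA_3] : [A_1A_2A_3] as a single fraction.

[A_1A_2A_3] = ½·((-3)·(11−(-5/2)) + 5·(-5/2−(-21/2)) + 7·(-21/2−11)) = ½·(-81/2 + 40 − 301/2) = -151/2.
[A_1PA_3] = ½·((-3)·(15/7−(-5/2)) + (33/7)·(-5/2−(-21/2)) + 7·(-21/2−(15/7))) = ½·(-195/14 + 264/7 − 177/2) = -453/14, so the ratio is (-453/14)/(-151/2) = 3/7.

3/7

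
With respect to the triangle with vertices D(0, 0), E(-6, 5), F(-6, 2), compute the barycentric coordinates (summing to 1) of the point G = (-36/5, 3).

Signed area of the reference triangle: [DEF] = ½·(0·(5−2) + (-6)·(2−0) + (-6)·(0−5)) = ½·(0 − 12 + 30) = 9.
[GEF] = ½·((-36/5)·(5−2) + (-6)·(2−3) + (-6)·(3−5)) = ½·(-108/5 + 6 + 12) = -9/5, so the D-coordinate is (-9/5)/9 = -1/5.
[DGF] = ½·(0·(3−2) + (-36/5)·(2−0) + (-6)·(0−3)) = ½·(0 − 72/5 + 18) = 9/5, so the E-coordinate is 1/5.
[DEG] = ½·(0·(5−3) + (-6)·(3−0) + (-36/5)·(0−5)) = ½·(0 − 18 + 36) = 9, so the F-coordinate is 1.
Check: -1/5 + 1/5 + 1 = 1.

(-1/5, 1/5, 1)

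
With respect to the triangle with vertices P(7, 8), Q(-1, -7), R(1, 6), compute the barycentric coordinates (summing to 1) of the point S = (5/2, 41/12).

Signed area of the reference triangle: [PQR] = ½·(7·(-7−6) + (-1)·(6−8) + 1·(8−(-7))) = ½·(-91 + 2 + 15) = -37.
[SQR] = ½·((5/2)·(-7−6) + (-1)·(6−(41/12)) + 1·(41/12−(-7))) = ½·(-65/2 − 31/12 + 125/12) = -37/3, so the P-coordinate is (-37/3)/(-37) = 1/3.
[PSR] = ½·(7·(41/12−6) + (5/2)·(6−8) + 1·(8−(41/12))) = ½·(-217/12 − 5 + 55/12) = -37/4, so the Q-coordinate is 1/4.
[PQS] = ½·(7·(-7−(41/12)) + (-1)·(41/12−8) + (5/2)·(8−(-7))) = ½·(-875/12 + 55/12 + 75/2) = -185/12, so the R-coordinate is 5/12.

(1/3, 1/4, 5/12)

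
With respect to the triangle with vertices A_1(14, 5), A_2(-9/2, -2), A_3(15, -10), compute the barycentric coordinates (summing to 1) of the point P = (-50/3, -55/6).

Signed area of the reference triangle: [A_1A_2A_3] = ½·(14·(-2−(-10)) + (-9/2)·(-10−5) + 15·(5−(-2))) = ½·(112 + 135/2 + 105) = 569/4.
[PA_2A_3] = ½·((-50/3)·(-2−(-10)) + (-9/2)·(-10−(-55/6)) + 15·(-55/6−(-2))) = ½·(-400/3 + 15/4 − 215/2) = -2845/24, so the A_1-coordinate is (-2845/24)/(569/4) = -5/6.
[A_1PA_3] = ½·(14·(-55/6−(-10)) + (-50/3)·(-10−5) + 15·(5−(-55/6))) = ½·(35/3 + 250 + 425/2) = 2845/12, so the A_2-coordinate is 5/3.
[A_1A_2P] = ½·(14·(-2−(-55/6)) + (-9/2)·(-55/6−5) + (-50/3)·(5−(-2))) = ½·(301/3 + 255/4 − 350/3) = 569/24, so the A_3-coordinate is 1/6.
Check: -5/6 + 5/3 + 1/6 = 1.

(-5/6, 5/3, 1/6)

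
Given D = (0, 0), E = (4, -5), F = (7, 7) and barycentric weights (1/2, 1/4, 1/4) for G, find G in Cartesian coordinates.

(11/4, 1/2)

G = (1/2)·D + (1/4)·E + (1/4)·F.
x-coordinate: (1/2)·0 + (1/4)·4 + (1/4)·7 = 11/4.
y-coordinate: (1/2)·0 + (1/4)·(-5) + (1/4)·7 = 1/2.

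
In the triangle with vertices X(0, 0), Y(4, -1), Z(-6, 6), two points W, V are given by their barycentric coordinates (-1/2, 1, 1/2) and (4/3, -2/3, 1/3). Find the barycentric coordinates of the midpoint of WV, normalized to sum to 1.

Since both coordinate triples sum to 1, the midpoint's barycentrics are the componentwise average.
(-1/2+4/3)/2 = 5/12; similarly 1/6 and 5/12.

(5/12, 1/6, 5/12)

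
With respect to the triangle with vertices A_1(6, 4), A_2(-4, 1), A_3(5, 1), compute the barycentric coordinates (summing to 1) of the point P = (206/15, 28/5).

(23/15, -4/5, 4/15)

Signed area of the reference triangle: [A_1A_2A_3] = ½·(6·(1−1) + (-4)·(1−4) + 5·(4−1)) = ½·(0 + 12 + 15) = 27/2.
[PA_2A_3] = ½·((206/15)·(1−1) + (-4)·(1−(28/5)) + 5·(28/5−1)) = ½·(0 + 92/5 + 23) = 207/10, so the A_1-coordinate is (207/10)/(27/2) = 23/15.
[A_1PA_3] = ½·(6·(28/5−1) + (206/15)·(1−4) + 5·(4−(28/5))) = ½·(138/5 − 206/5 − 8) = -54/5, so the A_2-coordinate is -4/5.
[A_1A_2P] = ½·(6·(1−(28/5)) + (-4)·(28/5−4) + (206/15)·(4−1)) = ½·(-138/5 − 32/5 + 206/5) = 18/5, so the A_3-coordinate is 4/15.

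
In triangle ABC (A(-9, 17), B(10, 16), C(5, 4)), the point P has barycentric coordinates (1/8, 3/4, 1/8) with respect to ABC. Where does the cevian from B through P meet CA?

(-2, 21/2)

Line BP meets CA where the B-coordinate vanishes; zeroing P's B-weight and renormalizing leaves C, A-weights 1/8 : 1/8 → (1/2, 1/2).
So Q = (1/2)·C + (1/2)·A = (-2, 21/2).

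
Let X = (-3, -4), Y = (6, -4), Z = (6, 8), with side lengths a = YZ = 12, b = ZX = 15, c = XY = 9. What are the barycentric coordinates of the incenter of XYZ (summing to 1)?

(1/3, 5/12, 1/4)

The incenter has barycentric coordinates proportional to the opposite side lengths: (12 : 15 : 9).
Normalizing by 12+15+9 = 36 gives (1/3, 5/12, 1/4).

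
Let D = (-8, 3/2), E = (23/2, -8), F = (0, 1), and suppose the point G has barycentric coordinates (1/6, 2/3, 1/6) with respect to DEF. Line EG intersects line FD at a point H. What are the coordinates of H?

(-4, 5/4)

Line EG meets FD where the E-coordinate vanishes; zeroing G's E-weight and renormalizing leaves F, D-weights 1/6 : 1/6 → (1/2, 1/2).
So H = (1/2)·F + (1/2)·D = (-4, 5/4).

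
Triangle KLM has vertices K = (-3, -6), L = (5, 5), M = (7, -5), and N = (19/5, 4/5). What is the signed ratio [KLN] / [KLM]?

1/5

[KLM] = ½·((-3)·(5−(-5)) + 5·(-5−(-6)) + 7·(-6−5)) = ½·(-30 + 5 − 77) = -51.
[KLN] = ½·((-3)·(5−(4/5)) + 5·(4/5−(-6)) + (19/5)·(-6−5)) = ½·(-63/5 + 34 − 209/5) = -51/5, so the ratio is (-51/5)/(-51) = 1/5.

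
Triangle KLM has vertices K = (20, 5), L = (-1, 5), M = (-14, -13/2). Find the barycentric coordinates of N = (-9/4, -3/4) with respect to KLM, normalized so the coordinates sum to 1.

(1/4, 1/4, 1/2)

Signed area of the reference triangle: [KLM] = ½·(20·(5−(-13/2)) + (-1)·(-13/2−5) + (-14)·(5−5)) = ½·(230 + 23/2 + 0) = 483/4.
[NLM] = ½·((-9/4)·(5−(-13/2)) + (-1)·(-13/2−(-3/4)) + (-14)·(-3/4−5)) = ½·(-207/8 + 23/4 + 161/2) = 483/16, so the K-coordinate is (483/16)/(483/4) = 1/4.
[KNM] = ½·(20·(-3/4−(-13/2)) + (-9/4)·(-13/2−5) + (-14)·(5−(-3/4))) = ½·(115 + 207/8 − 161/2) = 483/16, so the L-coordinate is 1/4.
[KLN] = ½·(20·(5−(-3/4)) + (-1)·(-3/4−5) + (-9/4)·(5−5)) = ½·(115 + 23/4 + 0) = 483/8, so the M-coordinate is 1/2.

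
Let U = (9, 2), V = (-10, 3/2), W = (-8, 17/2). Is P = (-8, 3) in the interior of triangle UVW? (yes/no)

yes

Barycentric coordinates of P: (1/12, 17/24, 5/24).
The three coordinates are positive, positive, positive; a point is interior exactly when all three are positive.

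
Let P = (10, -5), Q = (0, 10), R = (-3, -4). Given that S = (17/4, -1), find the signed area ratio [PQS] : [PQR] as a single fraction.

1/4

[PQR] = ½·(10·(10−(-4)) + 0·(-4−(-5)) + (-3)·(-5−10)) = ½·(140 + 0 + 45) = 185/2.
[PQS] = ½·(10·(10−(-1)) + 0·(-1−(-5)) + (17/4)·(-5−10)) = ½·(110 + 0 − 255/4) = 185/8, so the ratio is (185/8)/(185/2) = 1/4.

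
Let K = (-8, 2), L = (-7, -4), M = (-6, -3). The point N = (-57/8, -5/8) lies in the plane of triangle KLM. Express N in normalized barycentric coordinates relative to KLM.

(1/2, 1/8, 3/8)

Signed area of the reference triangle: [KLM] = ½·((-8)·(-4−(-3)) + (-7)·(-3−2) + (-6)·(2−(-4))) = ½·(8 + 35 − 36) = 7/2.
[NLM] = ½·((-57/8)·(-4−(-3)) + (-7)·(-3−(-5/8)) + (-6)·(-5/8−(-4))) = ½·(57/8 + 133/8 − 81/4) = 7/4, so the K-coordinate is (7/4)/(7/2) = 1/2.
[KNM] = ½·((-8)·(-5/8−(-3)) + (-57/8)·(-3−2) + (-6)·(2−(-5/8))) = ½·(-19 + 285/8 − 63/4) = 7/16, so the L-coordinate is 1/8.
[KLN] = ½·((-8)·(-4−(-5/8)) + (-7)·(-5/8−2) + (-57/8)·(2−(-4))) = ½·(27 + 147/8 − 171/4) = 21/16, so the M-coordinate is 3/8.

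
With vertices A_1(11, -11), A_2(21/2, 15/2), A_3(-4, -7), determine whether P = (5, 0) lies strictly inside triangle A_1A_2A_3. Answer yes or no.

Barycentric coordinates of P: (2/19, 282/551, 211/551).
The three coordinates are positive, positive, positive; a point is interior exactly when all three are positive.

yes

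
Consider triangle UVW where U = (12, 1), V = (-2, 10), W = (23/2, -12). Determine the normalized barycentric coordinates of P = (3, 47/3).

Signed area of the reference triangle: [UVW] = ½·(12·(10−(-12)) + (-2)·(-12−1) + (23/2)·(1−10)) = ½·(264 + 26 − 207/2) = 373/4.
[PVW] = ½·(3·(10−(-12)) + (-2)·(-12−(47/3)) + (23/2)·(47/3−10)) = ½·(66 + 166/3 + 391/6) = 373/4, so the U-coordinate is (373/4)/(373/4) = 1.
[UPW] = ½·(12·(47/3−(-12)) + 3·(-12−1) + (23/2)·(1−(47/3))) = ½·(332 − 39 − 506/3) = 373/6, so the V-coordinate is 2/3.
[UVP] = ½·(12·(10−(47/3)) + (-2)·(47/3−1) + 3·(1−10)) = ½·(-68 − 88/3 − 27) = -373/6, so the W-coordinate is -2/3.
Check: 1 + 2/3 − 2/3 = 1.

(1, 2/3, -2/3)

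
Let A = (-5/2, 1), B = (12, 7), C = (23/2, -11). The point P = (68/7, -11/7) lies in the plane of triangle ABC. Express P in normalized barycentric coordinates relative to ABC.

Signed area of the reference triangle: [ABC] = ½·((-5/2)·(7−(-11)) + 12·(-11−1) + (23/2)·(1−7)) = ½·(-45 − 144 − 69) = -129.
[PBC] = ½·((68/7)·(7−(-11)) + 12·(-11−(-11/7)) + (23/2)·(-11/7−7)) = ½·(1224/7 − 792/7 − 690/7) = -129/7, so the A-coordinate is (-129/7)/(-129) = 1/7.
[APC] = ½·((-5/2)·(-11/7−(-11)) + (68/7)·(-11−1) + (23/2)·(1−(-11/7))) = ½·(-165/7 − 816/7 + 207/7) = -387/7, so the B-coordinate is 3/7.
[ABP] = ½·((-5/2)·(7−(-11/7)) + 12·(-11/7−1) + (68/7)·(1−7)) = ½·(-150/7 − 216/7 − 408/7) = -387/7, so the C-coordinate is 3/7.
Check: 1/7 + 3/7 + 3/7 = 1.

(1/7, 3/7, 3/7)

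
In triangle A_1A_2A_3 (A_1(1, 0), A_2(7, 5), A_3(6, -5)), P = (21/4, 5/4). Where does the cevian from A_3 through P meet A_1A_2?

Barycentric coordinates of P with respect to A_1A_2A_3: (1/4, 1/2, 1/4).
On side A_1A_2 the A_3-coordinate is zero; dropping P's A_3-weight 1/4 and renormalizing the remaining 1/4 : 1/2 gives weights 1/3, 2/3 on A_1, A_2.
Q = (1/3)·(1, 0) + (2/3)·(7, 5) = (5, 10/3).

(5, 10/3)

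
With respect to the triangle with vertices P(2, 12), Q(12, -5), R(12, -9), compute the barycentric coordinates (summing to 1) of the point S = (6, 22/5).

(3/5, 1/5, 1/5)

Signed area of the reference triangle: [PQR] = ½·(2·(-5−(-9)) + 12·(-9−12) + 12·(12−(-5))) = ½·(8 − 252 + 204) = -20.
[SQR] = ½·(6·(-5−(-9)) + 12·(-9−(22/5)) + 12·(22/5−(-5))) = ½·(24 − 804/5 + 564/5) = -12, so the P-coordinate is (-12)/(-20) = 3/5.
[PSR] = ½·(2·(22/5−(-9)) + 6·(-9−12) + 12·(12−(22/5))) = ½·(134/5 − 126 + 456/5) = -4, so the Q-coordinate is 1/5.
[PQS] = ½·(2·(-5−(22/5)) + 12·(22/5−12) + 6·(12−(-5))) = ½·(-94/5 − 456/5 + 102) = -4, so the R-coordinate is 1/5.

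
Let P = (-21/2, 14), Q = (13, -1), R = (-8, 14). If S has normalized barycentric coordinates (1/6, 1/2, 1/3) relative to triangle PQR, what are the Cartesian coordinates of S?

(25/12, 13/2)

S = (1/6)·P + (1/2)·Q + (1/3)·R.
x-coordinate: (1/6)·(-21/2) + (1/2)·13 + (1/3)·(-8) = 25/12.
y-coordinate: (1/6)·14 + (1/2)·(-1) + (1/3)·14 = 13/2.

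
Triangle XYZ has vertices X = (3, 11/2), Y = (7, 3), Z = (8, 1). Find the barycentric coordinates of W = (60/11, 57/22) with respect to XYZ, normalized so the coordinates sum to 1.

(7/11, -7/11, 1)

Signed area of the reference triangle: [XYZ] = ½·(3·(3−1) + 7·(1−(11/2)) + 8·(11/2−3)) = ½·(6 − 63/2 + 20) = -11/4.
[WYZ] = ½·((60/11)·(3−1) + 7·(1−(57/22)) + 8·(57/22−3)) = ½·(120/11 − 245/22 − 36/11) = -7/4, so the X-coordinate is (-7/4)/(-11/4) = 7/11.
[XWZ] = ½·(3·(57/22−1) + (60/11)·(1−(11/2)) + 8·(11/2−(57/22))) = ½·(105/22 − 270/11 + 256/11) = 7/4, so the Y-coordinate is -7/11.
[XYW] = ½·(3·(3−(57/22)) + 7·(57/22−(11/2)) + (60/11)·(11/2−3)) = ½·(27/22 − 224/11 + 150/11) = -11/4, so the Z-coordinate is 1.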